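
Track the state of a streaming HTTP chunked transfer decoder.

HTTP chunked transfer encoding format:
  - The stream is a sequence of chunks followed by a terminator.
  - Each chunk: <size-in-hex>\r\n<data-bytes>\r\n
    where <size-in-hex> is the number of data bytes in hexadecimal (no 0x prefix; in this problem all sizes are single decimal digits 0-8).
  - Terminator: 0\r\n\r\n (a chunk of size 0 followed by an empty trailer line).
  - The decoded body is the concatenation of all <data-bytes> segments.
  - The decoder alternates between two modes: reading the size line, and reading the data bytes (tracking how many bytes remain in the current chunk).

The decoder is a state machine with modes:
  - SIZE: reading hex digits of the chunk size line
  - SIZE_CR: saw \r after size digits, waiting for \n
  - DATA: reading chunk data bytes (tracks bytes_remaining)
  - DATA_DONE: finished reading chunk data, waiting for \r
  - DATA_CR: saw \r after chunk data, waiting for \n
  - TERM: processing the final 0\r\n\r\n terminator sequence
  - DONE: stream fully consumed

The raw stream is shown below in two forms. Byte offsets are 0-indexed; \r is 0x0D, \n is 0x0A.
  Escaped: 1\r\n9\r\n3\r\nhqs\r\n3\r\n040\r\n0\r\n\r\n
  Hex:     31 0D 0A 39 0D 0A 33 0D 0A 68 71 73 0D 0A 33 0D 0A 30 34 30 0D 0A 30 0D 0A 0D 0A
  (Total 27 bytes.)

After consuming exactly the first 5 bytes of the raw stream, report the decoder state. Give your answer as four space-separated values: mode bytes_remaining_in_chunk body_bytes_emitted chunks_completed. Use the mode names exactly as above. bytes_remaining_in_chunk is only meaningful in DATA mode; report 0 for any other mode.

Byte 0 = '1': mode=SIZE remaining=0 emitted=0 chunks_done=0
Byte 1 = 0x0D: mode=SIZE_CR remaining=0 emitted=0 chunks_done=0
Byte 2 = 0x0A: mode=DATA remaining=1 emitted=0 chunks_done=0
Byte 3 = '9': mode=DATA_DONE remaining=0 emitted=1 chunks_done=0
Byte 4 = 0x0D: mode=DATA_CR remaining=0 emitted=1 chunks_done=0

Answer: DATA_CR 0 1 0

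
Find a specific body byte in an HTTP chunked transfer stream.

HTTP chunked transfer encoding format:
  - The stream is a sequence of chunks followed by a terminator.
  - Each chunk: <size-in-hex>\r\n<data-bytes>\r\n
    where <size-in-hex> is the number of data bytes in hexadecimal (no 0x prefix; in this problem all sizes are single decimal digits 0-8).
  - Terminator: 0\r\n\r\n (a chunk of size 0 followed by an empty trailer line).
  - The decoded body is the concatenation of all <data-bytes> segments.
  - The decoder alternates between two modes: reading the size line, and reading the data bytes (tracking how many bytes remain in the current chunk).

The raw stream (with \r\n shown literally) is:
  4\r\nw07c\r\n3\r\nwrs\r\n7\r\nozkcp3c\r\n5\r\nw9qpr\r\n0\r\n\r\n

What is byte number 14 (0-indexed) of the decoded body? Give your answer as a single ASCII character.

Chunk 1: stream[0..1]='4' size=0x4=4, data at stream[3..7]='w07c' -> body[0..4], body so far='w07c'
Chunk 2: stream[9..10]='3' size=0x3=3, data at stream[12..15]='wrs' -> body[4..7], body so far='w07cwrs'
Chunk 3: stream[17..18]='7' size=0x7=7, data at stream[20..27]='ozkcp3c' -> body[7..14], body so far='w07cwrsozkcp3c'
Chunk 4: stream[29..30]='5' size=0x5=5, data at stream[32..37]='w9qpr' -> body[14..19], body so far='w07cwrsozkcp3cw9qpr'
Chunk 5: stream[39..40]='0' size=0 (terminator). Final body='w07cwrsozkcp3cw9qpr' (19 bytes)
Body byte 14 = 'w'

Answer: w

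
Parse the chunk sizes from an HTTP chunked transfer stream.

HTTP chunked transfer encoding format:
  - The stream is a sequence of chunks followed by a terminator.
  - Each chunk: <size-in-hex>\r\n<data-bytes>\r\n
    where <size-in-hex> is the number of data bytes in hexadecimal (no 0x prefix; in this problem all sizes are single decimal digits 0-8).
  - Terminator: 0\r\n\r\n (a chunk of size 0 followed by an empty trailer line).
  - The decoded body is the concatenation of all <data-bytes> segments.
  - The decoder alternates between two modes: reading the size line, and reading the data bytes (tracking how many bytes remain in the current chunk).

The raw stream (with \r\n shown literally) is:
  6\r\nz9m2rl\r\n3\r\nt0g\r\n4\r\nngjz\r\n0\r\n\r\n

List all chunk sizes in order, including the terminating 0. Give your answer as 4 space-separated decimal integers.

Chunk 1: stream[0..1]='6' size=0x6=6, data at stream[3..9]='z9m2rl' -> body[0..6], body so far='z9m2rl'
Chunk 2: stream[11..12]='3' size=0x3=3, data at stream[14..17]='t0g' -> body[6..9], body so far='z9m2rlt0g'
Chunk 3: stream[19..20]='4' size=0x4=4, data at stream[22..26]='ngjz' -> body[9..13], body so far='z9m2rlt0gngjz'
Chunk 4: stream[28..29]='0' size=0 (terminator). Final body='z9m2rlt0gngjz' (13 bytes)

Answer: 6 3 4 0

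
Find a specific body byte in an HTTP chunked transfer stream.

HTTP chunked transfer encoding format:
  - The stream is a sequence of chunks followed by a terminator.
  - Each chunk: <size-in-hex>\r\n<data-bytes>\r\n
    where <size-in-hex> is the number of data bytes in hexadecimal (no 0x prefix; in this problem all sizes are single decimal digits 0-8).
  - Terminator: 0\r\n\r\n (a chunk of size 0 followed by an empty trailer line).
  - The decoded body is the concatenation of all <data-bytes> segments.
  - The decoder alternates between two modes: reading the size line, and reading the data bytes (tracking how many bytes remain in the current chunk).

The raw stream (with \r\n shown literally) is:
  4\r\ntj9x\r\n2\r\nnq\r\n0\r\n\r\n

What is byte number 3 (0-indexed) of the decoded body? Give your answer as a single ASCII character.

Chunk 1: stream[0..1]='4' size=0x4=4, data at stream[3..7]='tj9x' -> body[0..4], body so far='tj9x'
Chunk 2: stream[9..10]='2' size=0x2=2, data at stream[12..14]='nq' -> body[4..6], body so far='tj9xnq'
Chunk 3: stream[16..17]='0' size=0 (terminator). Final body='tj9xnq' (6 bytes)
Body byte 3 = 'x'

Answer: x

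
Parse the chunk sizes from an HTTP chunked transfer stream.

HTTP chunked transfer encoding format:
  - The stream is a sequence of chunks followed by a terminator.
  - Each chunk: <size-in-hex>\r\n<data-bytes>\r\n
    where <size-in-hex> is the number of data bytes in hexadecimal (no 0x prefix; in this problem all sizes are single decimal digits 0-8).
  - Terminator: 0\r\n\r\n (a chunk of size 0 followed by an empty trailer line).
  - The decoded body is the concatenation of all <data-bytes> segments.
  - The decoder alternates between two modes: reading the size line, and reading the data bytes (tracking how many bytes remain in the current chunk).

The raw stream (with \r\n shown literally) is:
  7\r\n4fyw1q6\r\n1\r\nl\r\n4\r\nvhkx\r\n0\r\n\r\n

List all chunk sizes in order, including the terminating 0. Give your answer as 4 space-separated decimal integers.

Chunk 1: stream[0..1]='7' size=0x7=7, data at stream[3..10]='4fyw1q6' -> body[0..7], body so far='4fyw1q6'
Chunk 2: stream[12..13]='1' size=0x1=1, data at stream[15..16]='l' -> body[7..8], body so far='4fyw1q6l'
Chunk 3: stream[18..19]='4' size=0x4=4, data at stream[21..25]='vhkx' -> body[8..12], body so far='4fyw1q6lvhkx'
Chunk 4: stream[27..28]='0' size=0 (terminator). Final body='4fyw1q6lvhkx' (12 bytes)

Answer: 7 1 4 0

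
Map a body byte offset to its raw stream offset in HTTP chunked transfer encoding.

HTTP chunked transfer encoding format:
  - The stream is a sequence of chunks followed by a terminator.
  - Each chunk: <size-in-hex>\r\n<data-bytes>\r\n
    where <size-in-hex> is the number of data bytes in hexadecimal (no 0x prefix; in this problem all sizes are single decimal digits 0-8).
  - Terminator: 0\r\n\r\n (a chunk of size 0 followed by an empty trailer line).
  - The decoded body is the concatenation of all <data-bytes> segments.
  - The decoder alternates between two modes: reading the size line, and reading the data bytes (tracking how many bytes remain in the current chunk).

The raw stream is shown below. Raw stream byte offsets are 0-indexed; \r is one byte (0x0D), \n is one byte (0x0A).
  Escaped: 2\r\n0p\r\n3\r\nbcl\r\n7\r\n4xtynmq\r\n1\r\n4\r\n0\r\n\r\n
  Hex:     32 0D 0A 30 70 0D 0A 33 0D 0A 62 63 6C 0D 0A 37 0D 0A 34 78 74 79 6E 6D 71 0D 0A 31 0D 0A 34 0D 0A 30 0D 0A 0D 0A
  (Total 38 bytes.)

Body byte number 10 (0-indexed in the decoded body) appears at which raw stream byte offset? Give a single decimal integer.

Answer: 23

Derivation:
Chunk 1: stream[0..1]='2' size=0x2=2, data at stream[3..5]='0p' -> body[0..2], body so far='0p'
Chunk 2: stream[7..8]='3' size=0x3=3, data at stream[10..13]='bcl' -> body[2..5], body so far='0pbcl'
Chunk 3: stream[15..16]='7' size=0x7=7, data at stream[18..25]='4xtynmq' -> body[5..12], body so far='0pbcl4xtynmq'
Chunk 4: stream[27..28]='1' size=0x1=1, data at stream[30..31]='4' -> body[12..13], body so far='0pbcl4xtynmq4'
Chunk 5: stream[33..34]='0' size=0 (terminator). Final body='0pbcl4xtynmq4' (13 bytes)
Body byte 10 at stream offset 23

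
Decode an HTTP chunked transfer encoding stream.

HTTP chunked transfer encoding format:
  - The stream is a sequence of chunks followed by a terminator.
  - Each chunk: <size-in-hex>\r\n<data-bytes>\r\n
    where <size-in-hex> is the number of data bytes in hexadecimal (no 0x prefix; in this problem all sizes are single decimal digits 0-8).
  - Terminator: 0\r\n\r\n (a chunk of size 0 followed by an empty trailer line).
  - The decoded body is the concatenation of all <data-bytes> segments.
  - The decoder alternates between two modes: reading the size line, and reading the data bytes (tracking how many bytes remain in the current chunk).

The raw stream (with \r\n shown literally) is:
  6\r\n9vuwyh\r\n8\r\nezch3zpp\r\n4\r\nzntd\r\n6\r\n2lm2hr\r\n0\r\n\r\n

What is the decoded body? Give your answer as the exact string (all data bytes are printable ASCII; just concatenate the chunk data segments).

Chunk 1: stream[0..1]='6' size=0x6=6, data at stream[3..9]='9vuwyh' -> body[0..6], body so far='9vuwyh'
Chunk 2: stream[11..12]='8' size=0x8=8, data at stream[14..22]='ezch3zpp' -> body[6..14], body so far='9vuwyhezch3zpp'
Chunk 3: stream[24..25]='4' size=0x4=4, data at stream[27..31]='zntd' -> body[14..18], body so far='9vuwyhezch3zppzntd'
Chunk 4: stream[33..34]='6' size=0x6=6, data at stream[36..42]='2lm2hr' -> body[18..24], body so far='9vuwyhezch3zppzntd2lm2hr'
Chunk 5: stream[44..45]='0' size=0 (terminator). Final body='9vuwyhezch3zppzntd2lm2hr' (24 bytes)

Answer: 9vuwyhezch3zppzntd2lm2hr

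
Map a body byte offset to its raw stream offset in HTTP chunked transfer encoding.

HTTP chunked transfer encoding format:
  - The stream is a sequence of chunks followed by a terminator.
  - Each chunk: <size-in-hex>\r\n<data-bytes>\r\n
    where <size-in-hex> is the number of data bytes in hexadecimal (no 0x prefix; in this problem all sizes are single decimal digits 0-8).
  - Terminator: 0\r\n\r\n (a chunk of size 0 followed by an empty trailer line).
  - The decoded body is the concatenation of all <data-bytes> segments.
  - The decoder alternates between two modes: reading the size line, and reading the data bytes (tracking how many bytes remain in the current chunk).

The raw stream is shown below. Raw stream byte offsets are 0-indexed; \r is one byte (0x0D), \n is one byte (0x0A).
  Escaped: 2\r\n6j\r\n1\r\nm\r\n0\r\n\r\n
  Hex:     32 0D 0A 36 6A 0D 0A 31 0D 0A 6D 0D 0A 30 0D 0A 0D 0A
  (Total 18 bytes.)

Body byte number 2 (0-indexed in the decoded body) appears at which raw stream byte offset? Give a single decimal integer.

Chunk 1: stream[0..1]='2' size=0x2=2, data at stream[3..5]='6j' -> body[0..2], body so far='6j'
Chunk 2: stream[7..8]='1' size=0x1=1, data at stream[10..11]='m' -> body[2..3], body so far='6jm'
Chunk 3: stream[13..14]='0' size=0 (terminator). Final body='6jm' (3 bytes)
Body byte 2 at stream offset 10

Answer: 10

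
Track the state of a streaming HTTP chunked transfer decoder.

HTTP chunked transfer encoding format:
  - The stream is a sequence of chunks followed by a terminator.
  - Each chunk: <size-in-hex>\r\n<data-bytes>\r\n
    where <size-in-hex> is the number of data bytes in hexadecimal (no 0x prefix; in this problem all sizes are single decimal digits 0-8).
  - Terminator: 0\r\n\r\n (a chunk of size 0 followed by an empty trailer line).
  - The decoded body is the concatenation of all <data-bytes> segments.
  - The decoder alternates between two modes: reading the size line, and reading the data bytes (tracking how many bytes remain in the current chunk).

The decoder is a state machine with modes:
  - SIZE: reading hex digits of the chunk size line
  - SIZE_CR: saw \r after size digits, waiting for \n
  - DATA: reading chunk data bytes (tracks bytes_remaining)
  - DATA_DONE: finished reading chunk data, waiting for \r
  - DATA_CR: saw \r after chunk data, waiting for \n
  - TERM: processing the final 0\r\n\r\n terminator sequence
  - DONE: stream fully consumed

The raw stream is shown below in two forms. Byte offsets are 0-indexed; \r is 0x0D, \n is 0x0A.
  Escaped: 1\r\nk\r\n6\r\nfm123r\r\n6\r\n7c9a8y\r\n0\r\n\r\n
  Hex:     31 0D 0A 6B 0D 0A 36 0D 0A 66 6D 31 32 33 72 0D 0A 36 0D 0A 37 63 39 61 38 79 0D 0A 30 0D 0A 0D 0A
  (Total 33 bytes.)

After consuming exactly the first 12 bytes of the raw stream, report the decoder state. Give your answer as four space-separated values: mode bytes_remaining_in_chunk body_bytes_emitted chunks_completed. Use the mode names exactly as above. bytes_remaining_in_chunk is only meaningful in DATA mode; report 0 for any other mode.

Answer: DATA 3 4 1

Derivation:
Byte 0 = '1': mode=SIZE remaining=0 emitted=0 chunks_done=0
Byte 1 = 0x0D: mode=SIZE_CR remaining=0 emitted=0 chunks_done=0
Byte 2 = 0x0A: mode=DATA remaining=1 emitted=0 chunks_done=0
Byte 3 = 'k': mode=DATA_DONE remaining=0 emitted=1 chunks_done=0
Byte 4 = 0x0D: mode=DATA_CR remaining=0 emitted=1 chunks_done=0
Byte 5 = 0x0A: mode=SIZE remaining=0 emitted=1 chunks_done=1
Byte 6 = '6': mode=SIZE remaining=0 emitted=1 chunks_done=1
Byte 7 = 0x0D: mode=SIZE_CR remaining=0 emitted=1 chunks_done=1
Byte 8 = 0x0A: mode=DATA remaining=6 emitted=1 chunks_done=1
Byte 9 = 'f': mode=DATA remaining=5 emitted=2 chunks_done=1
Byte 10 = 'm': mode=DATA remaining=4 emitted=3 chunks_done=1
Byte 11 = '1': mode=DATA remaining=3 emitted=4 chunks_done=1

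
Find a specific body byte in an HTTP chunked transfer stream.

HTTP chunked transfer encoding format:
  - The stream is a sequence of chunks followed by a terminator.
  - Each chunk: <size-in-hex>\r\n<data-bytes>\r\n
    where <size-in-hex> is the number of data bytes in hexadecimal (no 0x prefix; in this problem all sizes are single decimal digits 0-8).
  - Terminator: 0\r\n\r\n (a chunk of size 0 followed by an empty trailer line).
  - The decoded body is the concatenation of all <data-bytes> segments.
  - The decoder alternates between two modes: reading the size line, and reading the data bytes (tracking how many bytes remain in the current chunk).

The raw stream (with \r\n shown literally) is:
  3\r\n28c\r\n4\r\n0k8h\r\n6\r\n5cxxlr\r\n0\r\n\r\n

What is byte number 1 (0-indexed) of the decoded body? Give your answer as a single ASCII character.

Chunk 1: stream[0..1]='3' size=0x3=3, data at stream[3..6]='28c' -> body[0..3], body so far='28c'
Chunk 2: stream[8..9]='4' size=0x4=4, data at stream[11..15]='0k8h' -> body[3..7], body so far='28c0k8h'
Chunk 3: stream[17..18]='6' size=0x6=6, data at stream[20..26]='5cxxlr' -> body[7..13], body so far='28c0k8h5cxxlr'
Chunk 4: stream[28..29]='0' size=0 (terminator). Final body='28c0k8h5cxxlr' (13 bytes)
Body byte 1 = '8'

Answer: 8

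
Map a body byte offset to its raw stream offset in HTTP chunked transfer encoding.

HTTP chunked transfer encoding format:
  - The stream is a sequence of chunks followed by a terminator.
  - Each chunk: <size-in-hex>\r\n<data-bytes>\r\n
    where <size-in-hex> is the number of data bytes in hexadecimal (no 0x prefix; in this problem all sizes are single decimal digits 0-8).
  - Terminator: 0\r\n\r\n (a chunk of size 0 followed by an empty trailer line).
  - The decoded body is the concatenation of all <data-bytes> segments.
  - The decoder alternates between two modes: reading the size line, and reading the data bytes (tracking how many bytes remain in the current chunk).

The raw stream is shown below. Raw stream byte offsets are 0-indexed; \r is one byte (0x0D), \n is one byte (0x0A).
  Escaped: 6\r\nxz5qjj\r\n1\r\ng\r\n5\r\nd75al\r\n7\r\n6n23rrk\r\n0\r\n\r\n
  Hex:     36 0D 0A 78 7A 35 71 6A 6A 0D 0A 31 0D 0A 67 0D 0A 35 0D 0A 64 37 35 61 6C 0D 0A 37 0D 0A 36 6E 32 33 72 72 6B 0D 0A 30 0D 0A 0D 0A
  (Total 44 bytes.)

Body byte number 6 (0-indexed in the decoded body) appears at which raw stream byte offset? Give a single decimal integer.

Answer: 14

Derivation:
Chunk 1: stream[0..1]='6' size=0x6=6, data at stream[3..9]='xz5qjj' -> body[0..6], body so far='xz5qjj'
Chunk 2: stream[11..12]='1' size=0x1=1, data at stream[14..15]='g' -> body[6..7], body so far='xz5qjjg'
Chunk 3: stream[17..18]='5' size=0x5=5, data at stream[20..25]='d75al' -> body[7..12], body so far='xz5qjjgd75al'
Chunk 4: stream[27..28]='7' size=0x7=7, data at stream[30..37]='6n23rrk' -> body[12..19], body so far='xz5qjjgd75al6n23rrk'
Chunk 5: stream[39..40]='0' size=0 (terminator). Final body='xz5qjjgd75al6n23rrk' (19 bytes)
Body byte 6 at stream offset 14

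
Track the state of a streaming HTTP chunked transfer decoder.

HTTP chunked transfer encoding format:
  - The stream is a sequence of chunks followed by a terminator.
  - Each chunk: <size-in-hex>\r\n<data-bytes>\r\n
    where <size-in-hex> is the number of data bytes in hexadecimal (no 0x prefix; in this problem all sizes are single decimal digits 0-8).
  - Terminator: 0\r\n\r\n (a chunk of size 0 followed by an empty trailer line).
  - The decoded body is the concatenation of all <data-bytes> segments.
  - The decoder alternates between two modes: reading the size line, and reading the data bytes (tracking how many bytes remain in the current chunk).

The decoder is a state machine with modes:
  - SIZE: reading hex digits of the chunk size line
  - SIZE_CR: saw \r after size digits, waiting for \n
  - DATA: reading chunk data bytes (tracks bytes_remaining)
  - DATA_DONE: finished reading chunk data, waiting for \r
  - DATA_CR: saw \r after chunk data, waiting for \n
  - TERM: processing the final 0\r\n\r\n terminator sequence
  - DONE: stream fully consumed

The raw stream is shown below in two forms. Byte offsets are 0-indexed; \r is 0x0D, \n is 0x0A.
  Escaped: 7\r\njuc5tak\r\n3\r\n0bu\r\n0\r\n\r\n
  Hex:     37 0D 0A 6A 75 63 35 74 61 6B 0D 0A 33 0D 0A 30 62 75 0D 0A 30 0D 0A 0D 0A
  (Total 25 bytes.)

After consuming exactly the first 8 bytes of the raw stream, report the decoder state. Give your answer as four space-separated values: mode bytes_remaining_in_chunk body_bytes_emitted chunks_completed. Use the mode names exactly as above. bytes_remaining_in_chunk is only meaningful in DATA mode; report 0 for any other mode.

Byte 0 = '7': mode=SIZE remaining=0 emitted=0 chunks_done=0
Byte 1 = 0x0D: mode=SIZE_CR remaining=0 emitted=0 chunks_done=0
Byte 2 = 0x0A: mode=DATA remaining=7 emitted=0 chunks_done=0
Byte 3 = 'j': mode=DATA remaining=6 emitted=1 chunks_done=0
Byte 4 = 'u': mode=DATA remaining=5 emitted=2 chunks_done=0
Byte 5 = 'c': mode=DATA remaining=4 emitted=3 chunks_done=0
Byte 6 = '5': mode=DATA remaining=3 emitted=4 chunks_done=0
Byte 7 = 't': mode=DATA remaining=2 emitted=5 chunks_done=0

Answer: DATA 2 5 0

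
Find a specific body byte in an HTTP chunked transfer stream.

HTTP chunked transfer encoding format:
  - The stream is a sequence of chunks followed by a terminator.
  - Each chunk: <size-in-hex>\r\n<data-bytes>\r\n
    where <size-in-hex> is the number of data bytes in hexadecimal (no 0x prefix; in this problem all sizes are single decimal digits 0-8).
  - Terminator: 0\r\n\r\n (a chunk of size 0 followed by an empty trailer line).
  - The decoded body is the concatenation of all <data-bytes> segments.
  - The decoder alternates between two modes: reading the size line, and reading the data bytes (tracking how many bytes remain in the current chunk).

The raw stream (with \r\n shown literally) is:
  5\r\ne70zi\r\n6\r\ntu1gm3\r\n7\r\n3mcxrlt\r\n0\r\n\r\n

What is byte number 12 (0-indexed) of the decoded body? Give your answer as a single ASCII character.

Chunk 1: stream[0..1]='5' size=0x5=5, data at stream[3..8]='e70zi' -> body[0..5], body so far='e70zi'
Chunk 2: stream[10..11]='6' size=0x6=6, data at stream[13..19]='tu1gm3' -> body[5..11], body so far='e70zitu1gm3'
Chunk 3: stream[21..22]='7' size=0x7=7, data at stream[24..31]='3mcxrlt' -> body[11..18], body so far='e70zitu1gm33mcxrlt'
Chunk 4: stream[33..34]='0' size=0 (terminator). Final body='e70zitu1gm33mcxrlt' (18 bytes)
Body byte 12 = 'm'

Answer: m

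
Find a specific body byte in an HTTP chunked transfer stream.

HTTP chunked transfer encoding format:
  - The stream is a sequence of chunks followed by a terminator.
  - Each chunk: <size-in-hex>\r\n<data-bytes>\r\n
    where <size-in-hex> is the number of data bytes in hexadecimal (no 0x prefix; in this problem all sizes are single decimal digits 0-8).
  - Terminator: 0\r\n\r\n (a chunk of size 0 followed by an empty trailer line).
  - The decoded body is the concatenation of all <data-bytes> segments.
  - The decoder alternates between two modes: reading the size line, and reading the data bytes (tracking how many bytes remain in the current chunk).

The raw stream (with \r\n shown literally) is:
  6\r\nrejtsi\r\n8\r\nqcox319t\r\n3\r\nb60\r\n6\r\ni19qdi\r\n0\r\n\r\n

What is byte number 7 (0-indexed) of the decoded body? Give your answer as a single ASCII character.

Answer: c

Derivation:
Chunk 1: stream[0..1]='6' size=0x6=6, data at stream[3..9]='rejtsi' -> body[0..6], body so far='rejtsi'
Chunk 2: stream[11..12]='8' size=0x8=8, data at stream[14..22]='qcox319t' -> body[6..14], body so far='rejtsiqcox319t'
Chunk 3: stream[24..25]='3' size=0x3=3, data at stream[27..30]='b60' -> body[14..17], body so far='rejtsiqcox319tb60'
Chunk 4: stream[32..33]='6' size=0x6=6, data at stream[35..41]='i19qdi' -> body[17..23], body so far='rejtsiqcox319tb60i19qdi'
Chunk 5: stream[43..44]='0' size=0 (terminator). Final body='rejtsiqcox319tb60i19qdi' (23 bytes)
Body byte 7 = 'c'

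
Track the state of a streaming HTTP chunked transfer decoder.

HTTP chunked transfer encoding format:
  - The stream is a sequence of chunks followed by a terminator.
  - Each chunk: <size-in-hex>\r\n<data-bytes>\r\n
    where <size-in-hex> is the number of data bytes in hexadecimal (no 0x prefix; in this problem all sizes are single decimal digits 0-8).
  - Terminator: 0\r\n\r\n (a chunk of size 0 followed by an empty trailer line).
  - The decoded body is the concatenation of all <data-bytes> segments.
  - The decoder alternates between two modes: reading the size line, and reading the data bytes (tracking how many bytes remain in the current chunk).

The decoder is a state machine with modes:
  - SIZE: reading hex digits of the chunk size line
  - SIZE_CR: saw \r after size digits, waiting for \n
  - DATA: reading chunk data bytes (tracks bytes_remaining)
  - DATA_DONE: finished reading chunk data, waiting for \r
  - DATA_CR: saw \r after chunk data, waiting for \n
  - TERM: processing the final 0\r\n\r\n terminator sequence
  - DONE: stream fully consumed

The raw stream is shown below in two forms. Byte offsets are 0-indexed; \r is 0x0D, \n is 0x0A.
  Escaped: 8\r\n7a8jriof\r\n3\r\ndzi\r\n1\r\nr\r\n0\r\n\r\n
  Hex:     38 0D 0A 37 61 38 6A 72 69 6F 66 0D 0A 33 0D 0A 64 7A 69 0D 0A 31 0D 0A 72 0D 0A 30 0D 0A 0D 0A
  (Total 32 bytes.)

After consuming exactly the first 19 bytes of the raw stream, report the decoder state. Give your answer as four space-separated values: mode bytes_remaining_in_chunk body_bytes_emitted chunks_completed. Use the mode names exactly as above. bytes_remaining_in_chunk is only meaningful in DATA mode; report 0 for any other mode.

Answer: DATA_DONE 0 11 1

Derivation:
Byte 0 = '8': mode=SIZE remaining=0 emitted=0 chunks_done=0
Byte 1 = 0x0D: mode=SIZE_CR remaining=0 emitted=0 chunks_done=0
Byte 2 = 0x0A: mode=DATA remaining=8 emitted=0 chunks_done=0
Byte 3 = '7': mode=DATA remaining=7 emitted=1 chunks_done=0
Byte 4 = 'a': mode=DATA remaining=6 emitted=2 chunks_done=0
Byte 5 = '8': mode=DATA remaining=5 emitted=3 chunks_done=0
Byte 6 = 'j': mode=DATA remaining=4 emitted=4 chunks_done=0
Byte 7 = 'r': mode=DATA remaining=3 emitted=5 chunks_done=0
Byte 8 = 'i': mode=DATA remaining=2 emitted=6 chunks_done=0
Byte 9 = 'o': mode=DATA remaining=1 emitted=7 chunks_done=0
Byte 10 = 'f': mode=DATA_DONE remaining=0 emitted=8 chunks_done=0
Byte 11 = 0x0D: mode=DATA_CR remaining=0 emitted=8 chunks_done=0
Byte 12 = 0x0A: mode=SIZE remaining=0 emitted=8 chunks_done=1
Byte 13 = '3': mode=SIZE remaining=0 emitted=8 chunks_done=1
Byte 14 = 0x0D: mode=SIZE_CR remaining=0 emitted=8 chunks_done=1
Byte 15 = 0x0A: mode=DATA remaining=3 emitted=8 chunks_done=1
Byte 16 = 'd': mode=DATA remaining=2 emitted=9 chunks_done=1
Byte 17 = 'z': mode=DATA remaining=1 emitted=10 chunks_done=1
Byte 18 = 'i': mode=DATA_DONE remaining=0 emitted=11 chunks_done=1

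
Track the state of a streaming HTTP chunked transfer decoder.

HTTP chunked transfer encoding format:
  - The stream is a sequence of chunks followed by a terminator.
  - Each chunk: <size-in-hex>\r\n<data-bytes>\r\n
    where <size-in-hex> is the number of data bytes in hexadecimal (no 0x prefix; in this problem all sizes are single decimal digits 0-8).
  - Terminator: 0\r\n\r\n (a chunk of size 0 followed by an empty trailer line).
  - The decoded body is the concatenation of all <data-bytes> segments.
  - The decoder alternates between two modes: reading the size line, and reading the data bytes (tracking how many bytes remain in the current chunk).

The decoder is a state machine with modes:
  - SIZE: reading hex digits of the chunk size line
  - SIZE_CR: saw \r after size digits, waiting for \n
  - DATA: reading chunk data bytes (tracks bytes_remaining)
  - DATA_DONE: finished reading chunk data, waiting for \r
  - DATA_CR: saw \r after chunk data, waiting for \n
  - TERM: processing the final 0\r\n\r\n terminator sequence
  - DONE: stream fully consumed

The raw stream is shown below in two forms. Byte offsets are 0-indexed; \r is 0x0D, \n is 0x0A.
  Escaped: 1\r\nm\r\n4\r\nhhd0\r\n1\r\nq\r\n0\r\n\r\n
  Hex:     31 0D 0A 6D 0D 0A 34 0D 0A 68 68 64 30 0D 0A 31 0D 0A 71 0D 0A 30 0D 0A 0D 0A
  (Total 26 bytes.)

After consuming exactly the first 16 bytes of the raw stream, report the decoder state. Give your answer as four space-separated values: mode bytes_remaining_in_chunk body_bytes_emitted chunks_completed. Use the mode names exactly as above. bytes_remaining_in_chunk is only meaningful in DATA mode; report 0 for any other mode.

Answer: SIZE 0 5 2

Derivation:
Byte 0 = '1': mode=SIZE remaining=0 emitted=0 chunks_done=0
Byte 1 = 0x0D: mode=SIZE_CR remaining=0 emitted=0 chunks_done=0
Byte 2 = 0x0A: mode=DATA remaining=1 emitted=0 chunks_done=0
Byte 3 = 'm': mode=DATA_DONE remaining=0 emitted=1 chunks_done=0
Byte 4 = 0x0D: mode=DATA_CR remaining=0 emitted=1 chunks_done=0
Byte 5 = 0x0A: mode=SIZE remaining=0 emitted=1 chunks_done=1
Byte 6 = '4': mode=SIZE remaining=0 emitted=1 chunks_done=1
Byte 7 = 0x0D: mode=SIZE_CR remaining=0 emitted=1 chunks_done=1
Byte 8 = 0x0A: mode=DATA remaining=4 emitted=1 chunks_done=1
Byte 9 = 'h': mode=DATA remaining=3 emitted=2 chunks_done=1
Byte 10 = 'h': mode=DATA remaining=2 emitted=3 chunks_done=1
Byte 11 = 'd': mode=DATA remaining=1 emitted=4 chunks_done=1
Byte 12 = '0': mode=DATA_DONE remaining=0 emitted=5 chunks_done=1
Byte 13 = 0x0D: mode=DATA_CR remaining=0 emitted=5 chunks_done=1
Byte 14 = 0x0A: mode=SIZE remaining=0 emitted=5 chunks_done=2
Byte 15 = '1': mode=SIZE remaining=0 emitted=5 chunks_done=2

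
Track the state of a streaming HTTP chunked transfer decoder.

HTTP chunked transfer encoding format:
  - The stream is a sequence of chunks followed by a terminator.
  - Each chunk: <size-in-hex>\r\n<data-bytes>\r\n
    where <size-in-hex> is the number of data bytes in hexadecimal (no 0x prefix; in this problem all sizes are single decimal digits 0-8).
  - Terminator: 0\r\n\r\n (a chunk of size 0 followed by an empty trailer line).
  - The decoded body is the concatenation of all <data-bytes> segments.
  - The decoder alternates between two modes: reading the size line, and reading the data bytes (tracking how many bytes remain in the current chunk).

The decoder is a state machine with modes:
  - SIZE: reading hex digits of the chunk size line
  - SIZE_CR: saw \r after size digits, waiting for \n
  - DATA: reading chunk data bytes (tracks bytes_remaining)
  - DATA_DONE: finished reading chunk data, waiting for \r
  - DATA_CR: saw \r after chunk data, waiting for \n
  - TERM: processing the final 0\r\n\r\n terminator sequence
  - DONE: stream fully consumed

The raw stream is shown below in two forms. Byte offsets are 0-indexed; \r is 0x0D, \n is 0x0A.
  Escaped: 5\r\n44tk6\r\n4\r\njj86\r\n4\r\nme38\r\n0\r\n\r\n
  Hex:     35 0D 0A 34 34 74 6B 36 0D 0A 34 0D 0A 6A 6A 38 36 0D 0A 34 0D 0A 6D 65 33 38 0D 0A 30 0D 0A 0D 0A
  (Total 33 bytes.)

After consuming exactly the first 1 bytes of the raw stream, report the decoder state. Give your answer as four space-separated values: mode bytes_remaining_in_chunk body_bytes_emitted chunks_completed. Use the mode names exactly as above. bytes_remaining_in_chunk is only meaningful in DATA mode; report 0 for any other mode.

Answer: SIZE 0 0 0

Derivation:
Byte 0 = '5': mode=SIZE remaining=0 emitted=0 chunks_done=0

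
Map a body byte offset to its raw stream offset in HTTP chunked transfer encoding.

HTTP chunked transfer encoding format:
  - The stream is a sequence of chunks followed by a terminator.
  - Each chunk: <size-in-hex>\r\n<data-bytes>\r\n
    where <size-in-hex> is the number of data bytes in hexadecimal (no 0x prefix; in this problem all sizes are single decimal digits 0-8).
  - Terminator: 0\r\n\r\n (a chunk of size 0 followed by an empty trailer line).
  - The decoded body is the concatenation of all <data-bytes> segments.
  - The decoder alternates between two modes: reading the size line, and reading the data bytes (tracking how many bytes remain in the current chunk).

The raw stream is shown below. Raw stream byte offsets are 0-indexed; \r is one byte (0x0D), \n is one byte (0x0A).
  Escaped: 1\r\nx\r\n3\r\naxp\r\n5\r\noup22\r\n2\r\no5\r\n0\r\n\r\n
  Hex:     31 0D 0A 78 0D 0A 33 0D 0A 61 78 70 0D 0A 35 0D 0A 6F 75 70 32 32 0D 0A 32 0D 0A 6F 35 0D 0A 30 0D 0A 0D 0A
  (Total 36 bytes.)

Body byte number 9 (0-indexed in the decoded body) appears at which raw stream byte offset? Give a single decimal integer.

Answer: 27

Derivation:
Chunk 1: stream[0..1]='1' size=0x1=1, data at stream[3..4]='x' -> body[0..1], body so far='x'
Chunk 2: stream[6..7]='3' size=0x3=3, data at stream[9..12]='axp' -> body[1..4], body so far='xaxp'
Chunk 3: stream[14..15]='5' size=0x5=5, data at stream[17..22]='oup22' -> body[4..9], body so far='xaxpoup22'
Chunk 4: stream[24..25]='2' size=0x2=2, data at stream[27..29]='o5' -> body[9..11], body so far='xaxpoup22o5'
Chunk 5: stream[31..32]='0' size=0 (terminator). Final body='xaxpoup22o5' (11 bytes)
Body byte 9 at stream offset 27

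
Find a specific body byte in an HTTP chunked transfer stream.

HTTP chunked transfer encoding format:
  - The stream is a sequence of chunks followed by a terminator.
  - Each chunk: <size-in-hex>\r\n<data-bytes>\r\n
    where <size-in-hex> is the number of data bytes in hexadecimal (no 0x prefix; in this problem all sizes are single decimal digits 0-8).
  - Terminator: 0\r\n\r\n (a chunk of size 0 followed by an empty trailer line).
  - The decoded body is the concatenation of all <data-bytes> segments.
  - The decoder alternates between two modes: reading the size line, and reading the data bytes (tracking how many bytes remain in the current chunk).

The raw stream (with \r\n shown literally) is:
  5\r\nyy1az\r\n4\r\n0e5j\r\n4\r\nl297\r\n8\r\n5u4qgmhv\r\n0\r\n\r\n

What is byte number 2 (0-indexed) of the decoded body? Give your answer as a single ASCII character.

Answer: 1

Derivation:
Chunk 1: stream[0..1]='5' size=0x5=5, data at stream[3..8]='yy1az' -> body[0..5], body so far='yy1az'
Chunk 2: stream[10..11]='4' size=0x4=4, data at stream[13..17]='0e5j' -> body[5..9], body so far='yy1az0e5j'
Chunk 3: stream[19..20]='4' size=0x4=4, data at stream[22..26]='l297' -> body[9..13], body so far='yy1az0e5jl297'
Chunk 4: stream[28..29]='8' size=0x8=8, data at stream[31..39]='5u4qgmhv' -> body[13..21], body so far='yy1az0e5jl2975u4qgmhv'
Chunk 5: stream[41..42]='0' size=0 (terminator). Final body='yy1az0e5jl2975u4qgmhv' (21 bytes)
Body byte 2 = '1'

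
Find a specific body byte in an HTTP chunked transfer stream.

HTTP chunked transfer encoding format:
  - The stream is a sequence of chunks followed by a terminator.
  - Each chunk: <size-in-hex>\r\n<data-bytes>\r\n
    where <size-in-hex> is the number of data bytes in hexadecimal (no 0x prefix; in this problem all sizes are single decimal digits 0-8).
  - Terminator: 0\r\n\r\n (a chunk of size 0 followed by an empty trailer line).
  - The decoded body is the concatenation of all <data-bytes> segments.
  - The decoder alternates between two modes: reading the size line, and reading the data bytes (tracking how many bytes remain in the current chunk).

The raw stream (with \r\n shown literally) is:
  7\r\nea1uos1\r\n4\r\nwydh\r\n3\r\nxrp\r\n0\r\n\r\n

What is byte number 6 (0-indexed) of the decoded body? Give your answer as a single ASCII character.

Chunk 1: stream[0..1]='7' size=0x7=7, data at stream[3..10]='ea1uos1' -> body[0..7], body so far='ea1uos1'
Chunk 2: stream[12..13]='4' size=0x4=4, data at stream[15..19]='wydh' -> body[7..11], body so far='ea1uos1wydh'
Chunk 3: stream[21..22]='3' size=0x3=3, data at stream[24..27]='xrp' -> body[11..14], body so far='ea1uos1wydhxrp'
Chunk 4: stream[29..30]='0' size=0 (terminator). Final body='ea1uos1wydhxrp' (14 bytes)
Body byte 6 = '1'

Answer: 1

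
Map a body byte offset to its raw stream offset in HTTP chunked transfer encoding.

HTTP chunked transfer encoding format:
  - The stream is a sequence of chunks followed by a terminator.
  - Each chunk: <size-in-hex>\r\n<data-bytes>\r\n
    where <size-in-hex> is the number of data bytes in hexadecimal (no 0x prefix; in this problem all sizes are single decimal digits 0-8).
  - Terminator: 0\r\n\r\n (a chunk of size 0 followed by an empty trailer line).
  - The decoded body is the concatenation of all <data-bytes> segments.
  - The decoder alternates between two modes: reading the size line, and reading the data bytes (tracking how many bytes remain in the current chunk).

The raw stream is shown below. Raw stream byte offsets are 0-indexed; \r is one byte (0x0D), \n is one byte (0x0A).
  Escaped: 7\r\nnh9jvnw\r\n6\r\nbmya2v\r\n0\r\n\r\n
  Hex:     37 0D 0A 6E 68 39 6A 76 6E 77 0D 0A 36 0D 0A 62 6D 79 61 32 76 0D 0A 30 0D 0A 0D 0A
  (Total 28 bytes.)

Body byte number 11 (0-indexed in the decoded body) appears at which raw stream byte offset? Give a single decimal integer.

Chunk 1: stream[0..1]='7' size=0x7=7, data at stream[3..10]='nh9jvnw' -> body[0..7], body so far='nh9jvnw'
Chunk 2: stream[12..13]='6' size=0x6=6, data at stream[15..21]='bmya2v' -> body[7..13], body so far='nh9jvnwbmya2v'
Chunk 3: stream[23..24]='0' size=0 (terminator). Final body='nh9jvnwbmya2v' (13 bytes)
Body byte 11 at stream offset 19

Answer: 19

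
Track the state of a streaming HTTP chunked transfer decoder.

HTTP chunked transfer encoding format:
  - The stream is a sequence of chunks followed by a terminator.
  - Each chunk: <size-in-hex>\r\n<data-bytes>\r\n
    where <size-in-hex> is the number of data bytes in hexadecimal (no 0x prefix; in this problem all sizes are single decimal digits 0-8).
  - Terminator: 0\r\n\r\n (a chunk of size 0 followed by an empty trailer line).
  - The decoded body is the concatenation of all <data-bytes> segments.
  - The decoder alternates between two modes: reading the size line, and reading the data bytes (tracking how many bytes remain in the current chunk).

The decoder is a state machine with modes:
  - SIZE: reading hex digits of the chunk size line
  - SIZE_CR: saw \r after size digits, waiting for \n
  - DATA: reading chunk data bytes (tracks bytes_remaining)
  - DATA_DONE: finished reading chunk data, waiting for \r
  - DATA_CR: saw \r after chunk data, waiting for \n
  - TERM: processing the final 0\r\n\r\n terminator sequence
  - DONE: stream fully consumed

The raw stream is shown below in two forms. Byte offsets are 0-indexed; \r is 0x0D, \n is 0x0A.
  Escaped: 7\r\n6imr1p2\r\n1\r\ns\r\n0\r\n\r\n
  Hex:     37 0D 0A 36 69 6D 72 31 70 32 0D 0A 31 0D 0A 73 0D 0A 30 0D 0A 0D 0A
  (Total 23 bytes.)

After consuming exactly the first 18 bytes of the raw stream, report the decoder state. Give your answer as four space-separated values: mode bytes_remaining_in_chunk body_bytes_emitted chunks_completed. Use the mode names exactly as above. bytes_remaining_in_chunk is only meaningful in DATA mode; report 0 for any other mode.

Answer: SIZE 0 8 2

Derivation:
Byte 0 = '7': mode=SIZE remaining=0 emitted=0 chunks_done=0
Byte 1 = 0x0D: mode=SIZE_CR remaining=0 emitted=0 chunks_done=0
Byte 2 = 0x0A: mode=DATA remaining=7 emitted=0 chunks_done=0
Byte 3 = '6': mode=DATA remaining=6 emitted=1 chunks_done=0
Byte 4 = 'i': mode=DATA remaining=5 emitted=2 chunks_done=0
Byte 5 = 'm': mode=DATA remaining=4 emitted=3 chunks_done=0
Byte 6 = 'r': mode=DATA remaining=3 emitted=4 chunks_done=0
Byte 7 = '1': mode=DATA remaining=2 emitted=5 chunks_done=0
Byte 8 = 'p': mode=DATA remaining=1 emitted=6 chunks_done=0
Byte 9 = '2': mode=DATA_DONE remaining=0 emitted=7 chunks_done=0
Byte 10 = 0x0D: mode=DATA_CR remaining=0 emitted=7 chunks_done=0
Byte 11 = 0x0A: mode=SIZE remaining=0 emitted=7 chunks_done=1
Byte 12 = '1': mode=SIZE remaining=0 emitted=7 chunks_done=1
Byte 13 = 0x0D: mode=SIZE_CR remaining=0 emitted=7 chunks_done=1
Byte 14 = 0x0A: mode=DATA remaining=1 emitted=7 chunks_done=1
Byte 15 = 's': mode=DATA_DONE remaining=0 emitted=8 chunks_done=1
Byte 16 = 0x0D: mode=DATA_CR remaining=0 emitted=8 chunks_done=1
Byte 17 = 0x0A: mode=SIZE remaining=0 emitted=8 chunks_done=2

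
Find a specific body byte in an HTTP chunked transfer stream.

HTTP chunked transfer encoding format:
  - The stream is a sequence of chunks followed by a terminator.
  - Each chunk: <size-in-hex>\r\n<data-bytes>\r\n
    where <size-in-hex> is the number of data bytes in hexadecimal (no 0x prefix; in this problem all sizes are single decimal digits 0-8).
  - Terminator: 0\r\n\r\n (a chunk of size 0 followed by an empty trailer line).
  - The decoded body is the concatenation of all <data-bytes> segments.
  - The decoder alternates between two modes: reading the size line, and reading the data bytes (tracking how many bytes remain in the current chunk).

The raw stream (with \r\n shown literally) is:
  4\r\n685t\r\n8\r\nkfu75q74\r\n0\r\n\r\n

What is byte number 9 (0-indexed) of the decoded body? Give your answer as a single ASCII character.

Answer: q

Derivation:
Chunk 1: stream[0..1]='4' size=0x4=4, data at stream[3..7]='685t' -> body[0..4], body so far='685t'
Chunk 2: stream[9..10]='8' size=0x8=8, data at stream[12..20]='kfu75q74' -> body[4..12], body so far='685tkfu75q74'
Chunk 3: stream[22..23]='0' size=0 (terminator). Final body='685tkfu75q74' (12 bytes)
Body byte 9 = 'q'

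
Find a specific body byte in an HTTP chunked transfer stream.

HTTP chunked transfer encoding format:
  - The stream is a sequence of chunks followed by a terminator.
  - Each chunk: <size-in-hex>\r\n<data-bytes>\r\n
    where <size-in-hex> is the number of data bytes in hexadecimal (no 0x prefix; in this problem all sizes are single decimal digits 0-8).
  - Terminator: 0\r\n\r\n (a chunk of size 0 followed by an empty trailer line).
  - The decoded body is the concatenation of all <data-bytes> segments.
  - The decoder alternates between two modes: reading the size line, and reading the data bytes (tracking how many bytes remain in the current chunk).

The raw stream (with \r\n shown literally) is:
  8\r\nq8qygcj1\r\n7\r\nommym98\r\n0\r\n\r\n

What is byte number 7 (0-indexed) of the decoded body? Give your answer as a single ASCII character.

Answer: 1

Derivation:
Chunk 1: stream[0..1]='8' size=0x8=8, data at stream[3..11]='q8qygcj1' -> body[0..8], body so far='q8qygcj1'
Chunk 2: stream[13..14]='7' size=0x7=7, data at stream[16..23]='ommym98' -> body[8..15], body so far='q8qygcj1ommym98'
Chunk 3: stream[25..26]='0' size=0 (terminator). Final body='q8qygcj1ommym98' (15 bytes)
Body byte 7 = '1'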